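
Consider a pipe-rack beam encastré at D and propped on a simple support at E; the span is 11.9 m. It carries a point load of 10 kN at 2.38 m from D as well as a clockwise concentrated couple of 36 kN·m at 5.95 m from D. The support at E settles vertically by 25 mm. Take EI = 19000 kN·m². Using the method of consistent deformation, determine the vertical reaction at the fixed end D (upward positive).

R_D = 6.882 kN

Take the reaction at E as the redundant and release it; the primary structure is a cantilever fixed at D.
Deflection at E on the released cantilever, summing each load's contribution:
  point load 10 at a = 2.38: Pa²(3L − a)/(6EI) = 314.6/EI
  clockwise couple 36 at a = 5.95: M₀a(2L − a)/(2EI) = 1912/EI
  δ_0 = 2226/EI
Flexibility coefficient — unit upward force at E: δ_{EE} = L³/(3EI) = 561.7/EI.
With EI = 19000 kN·m²: δ_0 = 0.11717 m and δ_{EE} = 0.029564 m/kN.
Compatibility — the beam at E must follow the support down by 0.025 m: δ_0 − R_E·δ_{EE} = 0.025, so R_E = (0.11717 − 0.025)/0.029564 = 3.118 kN.
Vertical equilibrium: R_D = ΣP − R_E = 10 − 3.118 = 6.882 kN.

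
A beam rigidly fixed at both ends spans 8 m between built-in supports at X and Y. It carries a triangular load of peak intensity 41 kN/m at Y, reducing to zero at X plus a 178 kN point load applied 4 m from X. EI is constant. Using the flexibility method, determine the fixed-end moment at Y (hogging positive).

M_Y = 309.2 kN·m

Release both end moments; the primary structure is a simply-supported span XY with redundants M_X and M_Y.
On the primary (simply-supported) span, the end slopes from the loading are:
  at X: triangular load, peak 41: 7w₀L³/(360EI) = 408.2/EI
  at Y: triangular load, peak 41: w₀L³/(45EI) = 466.5/EI
  at X: point load 178 at a = 4: Pab(L + b)/(6LEI) = 712/EI
  at Y: point load 178 at a = 4: Pab(L + a)/(6LEI) = 712/EI
  θ_X0 = 1120/EI,  θ_Y0 = 1178/EI
Flexibility coefficients: a unit moment at one end gives L/(3EI) there and L/(6EI) at the far end, so f₁₁ = f₂₂ = 2.667/EI and f₁₂ = f₂₁ = 1.333/EI.
Compatibility — zero rotation at each built-in end:
  2.667 M_X + 1.333 M_Y = 1120
  1.333 M_X + 2.667 M_Y = 1178
Solving the pair gives M_X = 265.5 kN·m and M_Y = 309.2 kN·m (hogging).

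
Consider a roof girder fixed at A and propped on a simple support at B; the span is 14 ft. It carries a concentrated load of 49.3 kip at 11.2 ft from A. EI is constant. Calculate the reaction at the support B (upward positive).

Release the roller at B. Primary structure: cantilever fixed at A.
Downward deflection at the released point B due to the loads:
  point load 49.3 at a = 11.2: Pa²(3L − a)/(6EI) = 31746/EI
Tip deflection under a unit load at B: L³/(3EI) = 914.7/EI.
Compatibility at B: δ_0 − R_B·δ_{BB} = 0, so R_B = 31746/914.7 = 34.71 kip.

R_B = 34.71 kip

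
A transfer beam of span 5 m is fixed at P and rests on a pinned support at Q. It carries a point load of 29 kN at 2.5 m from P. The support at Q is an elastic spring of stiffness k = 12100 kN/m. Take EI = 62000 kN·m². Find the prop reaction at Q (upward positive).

R_Q = 8.07 kN

Choose R_Q as the redundant. The primary structure is the cantilever fixed at P.
Primary-structure tip deflection at Q by superposition:
  point load 29 at a = 2.5: Pa²(3L − a)/(6EI) = 377.6/EI
Tip deflection under a unit load at Q: L³/(3EI) = 41.67/EI.
With EI = 62000 kN·m²: δ_0 = 0.00609 m and δ_{QQ} = 0.000672 m/kN.
Compatibility — the spring shortens by R_Q/k under the reaction it provides: δ_0 − R_Q·δ_{QQ} = R_Q/k. With 1/k = 0.000083 m/kN, R_Q = δ_0 / (δ_{QQ} + 1/k) = 0.00609 / (0.000672 + 0.000083) = 8.07 kN.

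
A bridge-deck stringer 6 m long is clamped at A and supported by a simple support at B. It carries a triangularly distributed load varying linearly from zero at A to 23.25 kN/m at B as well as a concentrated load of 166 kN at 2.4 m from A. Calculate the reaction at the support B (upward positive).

R_B = 72.89 kN

Remove the prop at B; the released (primary) structure is a cantilever built in at A.
Free-end deflection of the primary structure under the applied loading (downward +):
  triangular load, peak 23.25 at the free end: 11w₀L⁴/(120EI) = 2762/EI
  point load 166 at a = 2.4: Pa²(3L − a)/(6EI) = 2486/EI
  δ_0 = 5248/EI
Tip deflection under a unit load at B: L³/(3EI) = 72/EI.
The prop prevents deflection at B: R_B = δ_0/δ_{BB} = 5248/72 = 72.89 kN.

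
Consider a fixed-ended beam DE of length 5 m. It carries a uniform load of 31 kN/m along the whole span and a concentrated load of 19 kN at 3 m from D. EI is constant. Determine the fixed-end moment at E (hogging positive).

M_E = 78.26 kN·m

Release both end moments; the primary structure is a simply-supported span DE with redundants M_D and M_E.
On the primary (simply-supported) span, the end slopes from the loading are:
  at D: UDL 31: wL³/(24EI) = 161.5/EI
  at E: UDL 31: wL³/(24EI) = 161.5/EI
  at D: point load 19 at a = 3: Pab(L + b)/(6LEI) = 26.6/EI
  at E: point load 19 at a = 3: Pab(L + a)/(6LEI) = 30.4/EI
  θ_D0 = 188.1/EI,  θ_E0 = 191.9/EI
Flexibility coefficients: a unit moment at one end gives L/(3EI) there and L/(6EI) at the far end, so f₁₁ = f₂₂ = 1.667/EI and f₁₂ = f₂₁ = 0.8333/EI.
Compatibility — zero rotation at each built-in end:
  1.667 M_D + 0.8333 M_E = 188.1
  0.8333 M_D + 1.667 M_E = 191.9
Solving the pair gives M_D = 73.7 kN·m and M_E = 78.26 kN·m (hogging).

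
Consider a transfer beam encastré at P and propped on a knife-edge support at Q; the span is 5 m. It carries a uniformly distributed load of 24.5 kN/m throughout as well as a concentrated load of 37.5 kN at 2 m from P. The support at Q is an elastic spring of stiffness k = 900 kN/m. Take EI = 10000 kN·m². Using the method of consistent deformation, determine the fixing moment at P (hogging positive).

M_P = 169.1 kN·m

Release the roller at Q. Primary structure: cantilever fixed at P.
Downward deflection at the released point Q due to the loads:
  UDL 24.5: wL⁴/(8EI) = 1914/EI
  point load 37.5 at a = 2: Pa²(3L − a)/(6EI) = 325/EI
  δ_0 = 2239/EI
Tip deflection under a unit load at Q: L³/(3EI) = 41.67/EI.
With EI = 10000 kN·m²: δ_0 = 0.22391 m and δ_{QQ} = 0.004167 m/kN.
Compatibility — the spring shortens by R_Q/k under the reaction it provides: δ_0 − R_Q·δ_{QQ} = R_Q/k. With 1/k = 0.001111 m/kN, R_Q = δ_0 / (δ_{QQ} + 1/k) = 0.22391 / (0.004167 + 0.001111) = 42.42 kN.
Moment equilibrium about P: M_P = Σ(load moments about P) − R_Q·L = 381.2 − 42.42×5 = 169.1 kN·m.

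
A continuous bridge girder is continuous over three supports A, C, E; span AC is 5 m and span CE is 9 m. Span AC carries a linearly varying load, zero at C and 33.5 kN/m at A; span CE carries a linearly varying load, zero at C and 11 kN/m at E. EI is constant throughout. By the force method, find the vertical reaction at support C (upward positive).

R_C = 60.24 kN

Take M_C as the redundant. Released structure: two simple spans AC and CE with a hinge at C.
Discontinuity in slope at C on the released structure — sum the simple-span end rotations:
  span AC: triangular load, peak 33.5: 7w₀L³/(360EI) = 81.42/EI
  span CE: triangular load, peak 11: 7w₀L³/(360EI) = 155.9/EI
  relative rotation θ_0 = (81.42 + 155.9)/EI = 237.3/EI
A unit hogging moment at C produces rotation L₁/(3EI) + L₂/(3EI) = 4.667/EI.
Compatibility: M_C·(L₁+L₂)/(3EI) = θ_0, giving M_C = 50.86 kN·m (hogging).
Span AC, ΣM about A with M_C applied at C: R_C^{AC}·5 = 139.6 + 50.86, so R_C^{AC} = 38.09 kN and R_A = 83.75 − 38.09 = 45.66 kN.
Span CE, ΣM about E: R_C^{CE}·9 = 148.5 + 50.86, so R_C^{CE} = 22.15 kN and R_E = 49.5 − 22.15 = 27.35 kN.
R_C = 38.09 + 22.15 = 60.24 kN.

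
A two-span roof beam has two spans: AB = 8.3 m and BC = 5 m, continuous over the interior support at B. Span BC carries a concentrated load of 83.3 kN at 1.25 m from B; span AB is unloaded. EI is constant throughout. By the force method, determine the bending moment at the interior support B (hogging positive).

M_B = 25.69 kN·m

Take M_B as the redundant. Released structure: two simple spans AB and BC with a hinge at B.
Discontinuity in slope at B on the released structure — sum the simple-span end rotations:
  span BC: point load 83.3 at a = 1.25: Pab(L + b)/(6LEI) = 113.9/EI
  relative rotation θ_0 = (0 + 113.9)/EI = 113.9/EI
A unit hogging moment at B produces rotation L₁/(3EI) + L₂/(3EI) = 4.433/EI.
Slope continuity at B: θ_0 = M_B·4.433/EI, so M_B = 113.9/4.433 = 25.69 kN·m (hogging).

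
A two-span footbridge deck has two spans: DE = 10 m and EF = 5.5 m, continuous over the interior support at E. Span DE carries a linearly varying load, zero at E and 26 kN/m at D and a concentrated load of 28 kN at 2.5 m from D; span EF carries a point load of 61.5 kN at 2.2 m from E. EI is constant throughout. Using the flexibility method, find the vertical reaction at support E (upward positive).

R_E = 127.3 kN

Insert a hinge at E; M_E is the redundant, and each span becomes simply supported.
End slopes at the hinge E, treating each span as simply supported:
  span DE: triangular load, peak 26: 7w₀L³/(360EI) = 505.6/EI
  span DE: point load 28 at a = 2.5: Pab(L + a)/(6LEI) = 109.4/EI
  span EF: point load 61.5 at a = 2.2: Pab(L + b)/(6LEI) = 119.1/EI
  relative rotation θ_0 = (614.9 + 119.1)/EI = 734/EI
A unit hogging moment at E produces rotation L₁/(3EI) + L₂/(3EI) = 5.167/EI.
Slope continuity at E: θ_0 = M_E·5.167/EI, so M_E = 734/5.167 = 142.1 kN·m (hogging).
Span DE, ΣM about D with M_E applied at E: R_E^{DE}·10 = 503.3 + 142.1, so R_E^{DE} = 64.54 kN and R_D = 158 − 64.54 = 93.46 kN.
Span EF, ΣM about F: R_E^{EF}·5.5 = 202.9 + 142.1, so R_E^{EF} = 62.73 kN and R_F = 61.5 − 62.73 = -1.23 kN.
R_E = 64.54 + 62.73 = 127.3 kN.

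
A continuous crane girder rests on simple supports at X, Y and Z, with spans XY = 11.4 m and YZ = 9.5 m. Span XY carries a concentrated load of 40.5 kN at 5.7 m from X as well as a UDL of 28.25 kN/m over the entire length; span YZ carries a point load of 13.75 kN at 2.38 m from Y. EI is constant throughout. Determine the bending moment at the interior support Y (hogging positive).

Insert a hinge at Y; M_Y is the redundant, and each span becomes simply supported.
Discontinuity in slope at Y on the released structure — sum the simple-span end rotations:
  span XY: point load 40.5 at a = 5.7: Pab(L + a)/(6LEI) = 329/EI
  span XY: UDL 28.25: wL³/(24EI) = 1744/EI
  span YZ: point load 13.75 at a = 2.38: Pab(L + b)/(6LEI) = 67.94/EI
  relative rotation θ_0 = (2073 + 67.94)/EI = 2141/EI
A unit hogging moment at Y produces rotation L₁/(3EI) + L₂/(3EI) = 6.967/EI.
Slope continuity at Y: θ_0 = M_Y·6.967/EI, so M_Y = 2141/6.967 = 307.3 kN·m (hogging).

M_Y = 307.3 kN·m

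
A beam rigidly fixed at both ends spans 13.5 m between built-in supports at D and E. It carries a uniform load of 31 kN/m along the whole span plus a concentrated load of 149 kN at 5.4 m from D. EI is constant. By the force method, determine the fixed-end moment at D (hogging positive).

M_D = 760.5 kN·m

Release both end moments; the primary structure is a simply-supported span DE with redundants M_D and M_E.
Simple-span end rotations at D and E under the given loads:
  at D: UDL 31: wL³/(24EI) = 3178/EI
  at E: UDL 31: wL³/(24EI) = 3178/EI
  at D: point load 149 at a = 5.4: Pab(L + b)/(6LEI) = 1738/EI
  at E: point load 149 at a = 5.4: Pab(L + a)/(6LEI) = 1521/EI
  θ_D0 = 4916/EI,  θ_E0 = 4699/EI
Flexibility coefficients: a unit moment at one end gives L/(3EI) there and L/(6EI) at the far end, so f₁₁ = f₂₂ = 4.5/EI and f₁₂ = f₂₁ = 2.25/EI.
Compatibility — zero rotation at each built-in end:
  4.5 M_D + 2.25 M_E = 4916
  2.25 M_D + 4.5 M_E = 4699
Solving the pair gives M_D = 760.5 kN·m and M_E = 663.9 kN·m (hogging).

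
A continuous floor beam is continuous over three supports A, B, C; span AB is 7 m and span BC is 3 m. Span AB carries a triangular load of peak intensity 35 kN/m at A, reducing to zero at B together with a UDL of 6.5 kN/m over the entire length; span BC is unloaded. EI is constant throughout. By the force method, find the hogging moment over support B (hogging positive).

M_B = 97.9 kN·m

Take M_B as the redundant. Released structure: two simple spans AB and BC with a hinge at B.
Rotations at B on the released spans (each span's end-slope, ×1/EI):
  span AB: triangular load, peak 35: 7w₀L³/(360EI) = 233.4/EI
  span AB: UDL 6.5: wL³/(24EI) = 92.9/EI
  relative rotation θ_0 = (326.3 + 0)/EI = 326.3/EI
A unit hogging moment at B produces rotation L₁/(3EI) + L₂/(3EI) = 3.333/EI.
Compatibility: M_B·(L₁+L₂)/(3EI) = θ_0, giving M_B = 97.9 kN·m (hogging).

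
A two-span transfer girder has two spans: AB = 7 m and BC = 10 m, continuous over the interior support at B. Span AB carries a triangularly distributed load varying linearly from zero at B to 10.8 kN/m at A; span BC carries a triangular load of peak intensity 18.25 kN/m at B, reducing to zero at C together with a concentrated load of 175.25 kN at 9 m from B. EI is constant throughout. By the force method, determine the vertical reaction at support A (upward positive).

R_A = 5.87 kN

Take M_B as the redundant. Released structure: two simple spans AB and BC with a hinge at B.
Rotations at B on the released spans (each span's end-slope, ×1/EI):
  span AB: triangular load, peak 10.8: 7w₀L³/(360EI) = 72.03/EI
  span BC: triangular load, peak 18.25: w₀L³/(45EI) = 405.6/EI
  span BC: point load 175.25 at a = 9: Pab(L + b)/(6LEI) = 289.2/EI
  relative rotation θ_0 = (72.03 + 694.7)/EI = 766.7/EI
A unit hogging moment at B produces rotation L₁/(3EI) + L₂/(3EI) = 5.667/EI.
Slope continuity at B: θ_0 = M_B·5.667/EI, so M_B = 766.7/5.667 = 135.3 kN·m (hogging).
Span AB, ΣM about A with M_B applied at B: R_B^{AB}·7 = 88.2 + 135.3, so R_B^{AB} = 31.93 kN and R_A = 37.8 − 31.93 = 5.87 kN.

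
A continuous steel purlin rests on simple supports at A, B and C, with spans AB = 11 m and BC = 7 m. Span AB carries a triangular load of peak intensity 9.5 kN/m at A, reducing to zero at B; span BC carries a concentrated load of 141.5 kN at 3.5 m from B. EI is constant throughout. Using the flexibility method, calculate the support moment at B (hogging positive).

M_B = 113.2 kN·m

Take M_B as the redundant. Released structure: two simple spans AB and BC with a hinge at B.
Discontinuity in slope at B on the released structure — sum the simple-span end rotations:
  span AB: triangular load, peak 9.5: 7w₀L³/(360EI) = 245.9/EI
  span BC: point load 141.5 at a = 3.5: Pab(L + b)/(6LEI) = 433.3/EI
  relative rotation θ_0 = (245.9 + 433.3)/EI = 679.2/EI
A unit hogging moment at B produces rotation L₁/(3EI) + L₂/(3EI) = 6/EI.
Compatibility: M_B·(L₁+L₂)/(3EI) = θ_0, giving M_B = 113.2 kN·m (hogging).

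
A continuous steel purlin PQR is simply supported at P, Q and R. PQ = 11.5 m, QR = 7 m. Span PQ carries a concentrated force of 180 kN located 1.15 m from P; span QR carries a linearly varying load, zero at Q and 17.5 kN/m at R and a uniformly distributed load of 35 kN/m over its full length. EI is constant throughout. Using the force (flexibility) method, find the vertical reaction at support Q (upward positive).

R_Q = 198.5 kN

Take M_Q as the redundant. Released structure: two simple spans PQ and QR with a hinge at Q.
End slopes at the hinge Q, treating each span as simply supported:
  span PQ: point load 180 at a = 1.15: Pab(L + a)/(6LEI) = 392.8/EI
  span QR: triangular load, peak 17.5: 7w₀L³/(360EI) = 116.7/EI
  span QR: UDL 35: wL³/(24EI) = 500.2/EI
  relative rotation θ_0 = (392.8 + 616.9)/EI = 1010/EI
A unit hogging moment at Q produces rotation L₁/(3EI) + L₂/(3EI) = 6.167/EI.
Compatibility: M_Q·(L₁+L₂)/(3EI) = θ_0, giving M_Q = 163.7 kN·m (hogging).
Span PQ, ΣM about P with M_Q applied at Q: R_Q^{PQ}·11.5 = 207 + 163.7, so R_Q^{PQ} = 32.24 kN and R_P = 180 − 32.24 = 147.8 kN.
Span QR, ΣM about R: R_Q^{QR}·7 = 1000 + 163.7, so R_Q^{QR} = 166.3 kN and R_R = 306.2 − 166.3 = 139.9 kN.
R_Q = 32.24 + 166.3 = 198.5 kN.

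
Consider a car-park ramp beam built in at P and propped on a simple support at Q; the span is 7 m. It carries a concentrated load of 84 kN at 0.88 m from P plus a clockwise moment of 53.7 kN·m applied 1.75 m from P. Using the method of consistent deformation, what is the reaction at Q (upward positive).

Release the roller at Q. Primary structure: cantilever fixed at P.
Primary-structure tip deflection at Q by superposition:
  point load 84 at a = 0.88: Pa²(3L − a)/(6EI) = 218.1/EI
  clockwise couple 53.7 at a = 1.75: M₀a(2L − a)/(2EI) = 575.6/EI
  δ_0 = 793.7/EI
Flexibility coefficient — unit upward force at Q: δ_{QQ} = L³/(3EI) = 114.3/EI.
The prop prevents deflection at Q: R_Q = δ_0/δ_{QQ} = 793.7/114.3 = 6.942 kN.

R_Q = 6.942 kN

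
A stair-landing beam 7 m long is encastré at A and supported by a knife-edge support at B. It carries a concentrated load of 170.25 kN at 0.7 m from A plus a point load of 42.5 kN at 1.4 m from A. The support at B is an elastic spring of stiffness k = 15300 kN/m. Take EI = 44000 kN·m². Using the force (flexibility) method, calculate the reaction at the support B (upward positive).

R_B = 4.73 kN

Take the reaction at B as the redundant and release it; the primary structure is a cantilever fixed at A.
Free-end deflection of the primary structure under the applied loading (downward +):
  point load 170.25 at a = 0.7: Pa²(3L − a)/(6EI) = 282.2/EI
  point load 42.5 at a = 1.4: Pa²(3L − a)/(6EI) = 272.1/EI
  δ_0 = 554.4/EI
Tip deflection under a unit load at B: L³/(3EI) = 114.3/EI.
With EI = 44000 kN·m²: δ_0 = 0.012599 m and δ_{BB} = 0.002598 m/kN.
Compatibility — the spring shortens by R_B/k under the reaction it provides: δ_0 − R_B·δ_{BB} = R_B/k. With 1/k = 0.000065 m/kN, R_B = δ_0 / (δ_{BB} + 1/k) = 0.012599 / (0.002598 + 0.000065) = 4.73 kN.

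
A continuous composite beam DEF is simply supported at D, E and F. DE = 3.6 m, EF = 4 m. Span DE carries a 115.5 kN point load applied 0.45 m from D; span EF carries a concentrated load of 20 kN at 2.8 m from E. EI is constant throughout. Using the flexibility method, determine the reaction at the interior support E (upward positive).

R_E = 29.87 kN

Insert a hinge at E; M_E is the redundant, and each span becomes simply supported.
End slopes at the hinge E, treating each span as simply supported:
  span DE: point load 115.5 at a = 0.45: Pab(L + a)/(6LEI) = 30.7/EI
  span EF: point load 20 at a = 2.8: Pab(L + b)/(6LEI) = 14.56/EI
  relative rotation θ_0 = (30.7 + 14.56)/EI = 45.26/EI
A unit hogging moment at E produces rotation L₁/(3EI) + L₂/(3EI) = 2.533/EI.
Compatibility: M_E·(L₁+L₂)/(3EI) = θ_0, giving M_E = 17.86 kN·m (hogging).
Span DE, ΣM about D with M_E applied at E: R_E^{DE}·3.6 = 51.98 + 17.86, so R_E^{DE} = 19.4 kN and R_D = 115.5 − 19.4 = 96.1 kN.
Span EF, ΣM about F: R_E^{EF}·4 = 24 + 17.86, so R_E^{EF} = 10.47 kN and R_F = 20 − 10.47 = 9.534 kN.
R_E = 19.4 + 10.47 = 29.87 kN.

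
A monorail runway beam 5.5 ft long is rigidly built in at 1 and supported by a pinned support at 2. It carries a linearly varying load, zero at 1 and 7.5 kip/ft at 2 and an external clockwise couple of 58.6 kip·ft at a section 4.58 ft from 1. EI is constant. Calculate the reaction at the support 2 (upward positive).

R_2 = 26.88 kip

Release the roller at 2. Primary structure: cantilever fixed at 1.
Free-end deflection of the primary structure under the applied loading (downward +):
  triangular load, peak 7.5 at the free end: 11w₀L⁴/(120EI) = 629.1/EI
  clockwise couple 58.6 at a = 4.58: M₀a(2L − a)/(2EI) = 861.5/EI
  δ_0 = 1491/EI
Tip deflection under a unit load at 2: L³/(3EI) = 55.46/EI.
Compatibility at 2: δ_0 − R_2·δ_{22} = 0, so R_2 = 1491/55.46 = 26.88 kip.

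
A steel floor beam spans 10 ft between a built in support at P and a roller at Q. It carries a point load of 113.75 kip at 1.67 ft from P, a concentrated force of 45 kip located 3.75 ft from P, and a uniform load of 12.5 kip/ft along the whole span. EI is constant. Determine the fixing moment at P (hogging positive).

Take the reaction at Q as the redundant and release it; the primary structure is a cantilever fixed at P.
Primary-structure tip deflection at Q by superposition:
  point load 113.75 at a = 1.67: Pa²(3L − a)/(6EI) = 1498/EI
  point load 45 at a = 3.75: Pa²(3L − a)/(6EI) = 2769/EI
  UDL 12.5: wL⁴/(8EI) = 15625/EI
  δ_0 = 19891/EI
Tip deflection under a unit load at Q: L³/(3EI) = 333.3/EI.
Compatibility at Q: δ_0 − R_Q·δ_{QQ} = 0, so R_Q = 19891/333.3 = 59.67 kip.
Moment equilibrium about P: M_P = Σ(load moments about P) − R_Q·L = 983.7 − 59.67×10 = 387 kip·ft.

M_P = 387 kip·ft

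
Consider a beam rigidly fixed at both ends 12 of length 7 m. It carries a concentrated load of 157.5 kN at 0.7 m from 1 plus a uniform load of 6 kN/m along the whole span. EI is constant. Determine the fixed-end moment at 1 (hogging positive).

M_1 = 113.8 kN·m

Release both end moments; the primary structure is a simply-supported span 12 with redundants M_1 and M_2.
On the primary (simply-supported) span, the end slopes from the loading are:
  at 1: point load 157.5 at a = 0.7: Pab(L + b)/(6LEI) = 219.9/EI
  at 2: point load 157.5 at a = 0.7: Pab(L + a)/(6LEI) = 127.3/EI
  at 1: UDL 6: wL³/(24EI) = 85.75/EI
  at 2: UDL 6: wL³/(24EI) = 85.75/EI
  θ_10 = 305.7/EI,  θ_20 = 213.1/EI
Flexibility coefficients: a unit moment at one end gives L/(3EI) there and L/(6EI) at the far end, so f₁₁ = f₂₂ = 2.333/EI and f₁₂ = f₂₁ = 1.167/EI.
Compatibility — zero rotation at each built-in end:
  2.333 M_1 + 1.167 M_2 = 305.7
  1.167 M_1 + 2.333 M_2 = 213.1
Solving the pair gives M_1 = 113.8 kN·m and M_2 = 34.42 kN·m (hogging).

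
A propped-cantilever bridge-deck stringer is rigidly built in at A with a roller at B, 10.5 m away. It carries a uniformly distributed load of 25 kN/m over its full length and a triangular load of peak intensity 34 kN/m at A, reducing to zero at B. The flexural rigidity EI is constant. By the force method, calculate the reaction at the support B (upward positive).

Remove the prop at B; the released (primary) structure is a cantilever built in at A.
Free-end deflection of the primary structure under the applied loading (downward +):
  UDL 25: wL⁴/(8EI) = 37985/EI
  triangular load, peak 34 at the fixed end: w₀L⁴/(30EI) = 13776/EI
  δ_0 = 51760/EI
Flexibility coefficient — unit upward force at B: δ_{BB} = L³/(3EI) = 385.9/EI.
The prop prevents deflection at B: R_B = δ_0/δ_{BB} = 51760/385.9 = 134.1 kN.

R_B = 134.1 kN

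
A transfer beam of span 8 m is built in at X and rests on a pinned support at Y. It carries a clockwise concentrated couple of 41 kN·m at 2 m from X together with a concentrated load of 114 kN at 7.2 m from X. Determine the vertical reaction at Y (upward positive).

R_Y = 100.3 kN

Choose R_Y as the redundant. The primary structure is the cantilever fixed at X.
Deflection at Y on the released cantilever, summing each load's contribution:
  clockwise couple 41 at a = 2: M₀a(2L − a)/(2EI) = 574/EI
  point load 114 at a = 7.2: Pa²(3L − a)/(6EI) = 16547/EI
  δ_0 = 17121/EI
Flexibility coefficient — unit upward force at Y: δ_{YY} = L³/(3EI) = 170.7/EI.
The prop prevents deflection at Y: R_Y = δ_0/δ_{YY} = 17121/170.7 = 100.3 kN.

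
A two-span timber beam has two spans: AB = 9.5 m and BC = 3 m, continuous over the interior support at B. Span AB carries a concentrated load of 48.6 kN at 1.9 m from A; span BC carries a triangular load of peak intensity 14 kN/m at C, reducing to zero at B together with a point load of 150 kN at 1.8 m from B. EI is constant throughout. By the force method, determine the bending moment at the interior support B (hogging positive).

M_B = 53.59 kN·m

Insert a hinge at B; M_B is the redundant, and each span becomes simply supported.
End slopes at the hinge B, treating each span as simply supported:
  span AB: point load 48.6 at a = 1.9: Pab(L + a)/(6LEI) = 140.4/EI
  span BC: triangular load, peak 14: 7w₀L³/(360EI) = 7.35/EI
  span BC: point load 150 at a = 1.8: Pab(L + b)/(6LEI) = 75.6/EI
  relative rotation θ_0 = (140.4 + 82.95)/EI = 223.3/EI
A unit hogging moment at B produces rotation L₁/(3EI) + L₂/(3EI) = 4.167/EI.
Compatibility: M_B·(L₁+L₂)/(3EI) = θ_0, giving M_B = 53.59 kN·m (hogging).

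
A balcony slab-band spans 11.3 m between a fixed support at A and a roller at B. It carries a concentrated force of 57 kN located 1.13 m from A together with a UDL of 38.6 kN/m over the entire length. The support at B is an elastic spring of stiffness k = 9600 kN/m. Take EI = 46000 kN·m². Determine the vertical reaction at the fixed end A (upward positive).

R_A = 330.4 kN

Remove the prop at B; the released (primary) structure is a cantilever built in at A.
Downward deflection at the released point B due to the loads:
  point load 57 at a = 1.13: Pa²(3L − a)/(6EI) = 397.5/EI
  UDL 38.6: wL⁴/(8EI) = 78670/EI
  δ_0 = 79068/EI
Flexibility coefficient — unit upward force at B: δ_{BB} = L³/(3EI) = 481/EI.
With EI = 46000 kN·m²: δ_0 = 1.7189 m and δ_{BB} = 0.010456 m/kN.
Compatibility — the spring shortens by R_B/k under the reaction it provides: δ_0 − R_B·δ_{BB} = R_B/k. With 1/k = 0.000104 m/kN, R_B = δ_0 / (δ_{BB} + 1/k) = 1.7189 / (0.010456 + 0.000104) = 162.8 kN.
Vertical equilibrium: R_A = ΣP − R_B = 493.2 − 162.8 = 330.4 kN.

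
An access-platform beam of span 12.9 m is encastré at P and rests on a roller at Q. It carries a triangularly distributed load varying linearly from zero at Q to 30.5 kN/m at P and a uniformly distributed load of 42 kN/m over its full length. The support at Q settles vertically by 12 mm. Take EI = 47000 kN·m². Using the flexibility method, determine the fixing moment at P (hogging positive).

M_P = 1222 kN·m

Release the roller at Q. Primary structure: cantilever fixed at P.
Deflection at Q on the released cantilever, summing each load's contribution:
  triangular load, peak 30.5 at the fixed end: w₀L⁴/(30EI) = 28154/EI
  UDL 42: wL⁴/(8EI) = 145385/EI
  δ_0 = 173538/EI
Tip deflection under a unit load at Q: L³/(3EI) = 715.6/EI.
With EI = 47000 kN·m²: δ_0 = 3.6923 m and δ_{QQ} = 0.015225 m/kN.
Compatibility — the beam at Q must follow the support down by 0.012 m: δ_0 − R_Q·δ_{QQ} = 0.012, so R_Q = (3.6923 − 0.012)/0.015225 = 241.7 kN.
Moment equilibrium about P: M_P = Σ(load moments about P) − R_Q·L = 4341 − 241.7×12.9 = 1222 kN·m.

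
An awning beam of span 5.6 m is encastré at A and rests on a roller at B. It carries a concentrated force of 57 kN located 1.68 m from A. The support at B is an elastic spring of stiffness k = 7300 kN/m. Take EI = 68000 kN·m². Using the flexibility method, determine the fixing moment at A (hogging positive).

Remove the prop at B; the released (primary) structure is a cantilever built in at A.
Free-end deflection of the primary structure under the applied loading (downward +):
  point load 57 at a = 1.68: Pa²(3L − a)/(6EI) = 405.4/EI
Tip deflection under a unit load at B: L³/(3EI) = 58.54/EI.
With EI = 68000 kN·m²: δ_0 = 0.005962 m and δ_{BB} = 0.000861 m/kN.
Compatibility — the spring shortens by R_B/k under the reaction it provides: δ_0 − R_B·δ_{BB} = R_B/k. With 1/k = 0.000137 m/kN, R_B = δ_0 / (δ_{BB} + 1/k) = 0.005962 / (0.000861 + 0.000137) = 5.975 kN.
Moment equilibrium about A: M_A = Σ(load moments about A) − R_B·L = 95.76 − 5.975×5.6 = 62.3 kN·m.

M_A = 62.3 kN·m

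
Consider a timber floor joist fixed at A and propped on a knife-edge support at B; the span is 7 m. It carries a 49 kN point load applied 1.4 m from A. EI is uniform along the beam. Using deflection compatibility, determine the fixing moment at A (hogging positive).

Take the reaction at B as the redundant and release it; the primary structure is a cantilever fixed at A.
Free-end deflection of the primary structure under the applied loading (downward +):
  point load 49 at a = 1.4: Pa²(3L − a)/(6EI) = 313.7/EI
Tip deflection under a unit load at B: L³/(3EI) = 114.3/EI.
The prop prevents deflection at B: R_B = δ_0/δ_{BB} = 313.7/114.3 = 2.744 kN.
Moment equilibrium about A: M_A = Σ(load moments about A) − R_B·L = 68.6 − 2.744×7 = 49.39 kN·m.

M_A = 49.39 kN·m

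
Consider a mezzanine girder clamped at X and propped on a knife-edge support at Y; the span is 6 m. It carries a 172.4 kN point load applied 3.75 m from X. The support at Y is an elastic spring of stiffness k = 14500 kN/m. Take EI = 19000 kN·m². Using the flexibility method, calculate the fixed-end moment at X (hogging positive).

M_X = 175.3 kN·m

Choose R_Y as the redundant. The primary structure is the cantilever fixed at X.
Deflection at Y on the released cantilever, summing each load's contribution:
  point load 172.4 at a = 3.75: Pa²(3L − a)/(6EI) = 5758/EI
Flexibility coefficient — unit upward force at Y: δ_{YY} = L³/(3EI) = 72/EI.
With EI = 19000 kN·m²: δ_0 = 0.30305 m and δ_{YY} = 0.003789 m/kN.
Compatibility — the spring shortens by R_Y/k under the reaction it provides: δ_0 − R_Y·δ_{YY} = R_Y/k. With 1/k = 0.000069 m/kN, R_Y = δ_0 / (δ_{YY} + 1/k) = 0.30305 / (0.003789 + 0.000069) = 78.54 kN.
Moment equilibrium about X: M_X = Σ(load moments about X) − R_Y·L = 646.5 − 78.54×6 = 175.3 kN·m.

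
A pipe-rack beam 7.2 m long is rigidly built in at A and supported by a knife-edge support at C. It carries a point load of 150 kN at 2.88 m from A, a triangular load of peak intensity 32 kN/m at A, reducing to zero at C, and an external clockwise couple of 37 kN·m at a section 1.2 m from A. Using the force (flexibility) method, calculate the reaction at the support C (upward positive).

Take the reaction at C as the redundant and release it; the primary structure is a cantilever fixed at A.
Free-end deflection of the primary structure under the applied loading (downward +):
  point load 150 at a = 2.88: Pa²(3L − a)/(6EI) = 3882/EI
  triangular load, peak 32 at the fixed end: w₀L⁴/(30EI) = 2867/EI
  clockwise couple 37 at a = 1.2: M₀a(2L − a)/(2EI) = 293/EI
  δ_0 = 7041/EI
Tip deflection under a unit load at C: L³/(3EI) = 124.4/EI.
Compatibility at C: δ_0 − R_C·δ_{CC} = 0, so R_C = 7041/124.4 = 56.6 kN.

R_C = 56.6 kN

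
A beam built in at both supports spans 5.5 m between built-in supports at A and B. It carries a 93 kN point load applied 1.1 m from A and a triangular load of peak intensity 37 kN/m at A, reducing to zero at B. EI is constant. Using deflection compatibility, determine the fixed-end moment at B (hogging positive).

Take the two fixed-end moments M_A, M_B as redundants; the released structure is the simple span AB.
Simple-span end rotations at A and B under the given loads:
  at A: point load 93 at a = 1.1: Pab(L + b)/(6LEI) = 135/EI
  at B: point load 93 at a = 1.1: Pab(L + a)/(6LEI) = 90.02/EI
  at A: triangular load, peak 37: w₀L³/(45EI) = 136.8/EI
  at B: triangular load, peak 37: 7w₀L³/(360EI) = 119.7/EI
  θ_A0 = 271.8/EI,  θ_B0 = 209.7/EI
Flexibility coefficients: a unit moment at one end gives L/(3EI) there and L/(6EI) at the far end, so f₁₁ = f₂₂ = 1.833/EI and f₁₂ = f₂₁ = 0.9167/EI.
Compatibility — zero rotation at each built-in end:
  1.833 M_A + 0.9167 M_B = 271.8
  0.9167 M_A + 1.833 M_B = 209.7
Solving the pair gives M_A = 121.4 kN·m and M_B = 53.68 kN·m (hogging).

M_B = 53.68 kN·m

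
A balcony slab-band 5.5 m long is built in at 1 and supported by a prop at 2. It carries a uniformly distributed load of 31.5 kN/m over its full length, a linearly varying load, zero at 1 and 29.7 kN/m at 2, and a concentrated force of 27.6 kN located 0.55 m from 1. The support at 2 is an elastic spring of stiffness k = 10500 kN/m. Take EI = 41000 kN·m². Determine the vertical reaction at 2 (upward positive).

Remove the prop at 2; the released (primary) structure is a cantilever built in at 1.
Free-end deflection of the primary structure under the applied loading (downward +):
  UDL 31.5: wL⁴/(8EI) = 3603/EI
  triangular load, peak 29.7 at the free end: 11w₀L⁴/(120EI) = 2491/EI
  point load 27.6 at a = 0.55: Pa²(3L − a)/(6EI) = 22.19/EI
  δ_0 = 6117/EI
Flexibility coefficient — unit upward force at 2: δ_{22} = L³/(3EI) = 55.46/EI.
With EI = 41000 kN·m²: δ_0 = 0.14918 m and δ_{22} = 0.001353 m/kN.
Compatibility — the spring shortens by R_2/k under the reaction it provides: δ_0 − R_2·δ_{22} = R_2/k. With 1/k = 0.000095 m/kN, R_2 = δ_0 / (δ_{22} + 1/k) = 0.14918 / (0.001353 + 0.000095) = 103 kN.

R_2 = 103 kN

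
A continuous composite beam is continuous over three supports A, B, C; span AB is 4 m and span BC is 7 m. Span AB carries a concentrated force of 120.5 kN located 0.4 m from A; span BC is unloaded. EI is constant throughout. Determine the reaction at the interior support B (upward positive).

Take M_B as the redundant. Released structure: two simple spans AB and BC with a hinge at B.
End slopes at the hinge B, treating each span as simply supported:
  span AB: point load 120.5 at a = 0.4: Pab(L + a)/(6LEI) = 31.81/EI
  relative rotation θ_0 = (31.81 + 0)/EI = 31.81/EI
A unit hogging moment at B produces rotation L₁/(3EI) + L₂/(3EI) = 3.667/EI.
Compatibility: M_B·(L₁+L₂)/(3EI) = θ_0, giving M_B = 8.676 kN·m (hogging).
Span AB, ΣM about A with M_B applied at B: R_B^{AB}·4 = 48.2 + 8.676, so R_B^{AB} = 14.22 kN and R_A = 120.5 − 14.22 = 106.3 kN.
Span BC, ΣM about C: R_B^{BC}·7 = 0 + 8.676, so R_B^{BC} = 1.239 kN and R_C = 0 − 1.239 = -1.239 kN.
R_B = 14.22 + 1.239 = 15.46 kN.

R_B = 15.46 kN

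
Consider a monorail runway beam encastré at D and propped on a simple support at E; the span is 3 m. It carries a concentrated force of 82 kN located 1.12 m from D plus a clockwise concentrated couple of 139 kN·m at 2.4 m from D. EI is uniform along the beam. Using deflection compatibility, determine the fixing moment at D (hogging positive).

M_D = -14.35 kN·m

Choose R_E as the redundant. The primary structure is the cantilever fixed at D.
Downward deflection at the released point E due to the loads:
  point load 82 at a = 1.12: Pa²(3L − a)/(6EI) = 135.1/EI
  clockwise couple 139 at a = 2.4: M₀a(2L − a)/(2EI) = 600.5/EI
  δ_0 = 735.6/EI
Tip deflection under a unit load at E: L³/(3EI) = 9/EI.
Compatibility at E: δ_0 − R_E·δ_{EE} = 0, so R_E = 735.6/9 = 81.73 kN.
Moment equilibrium about D: M_D = Σ(load moments about D) − R_E·L = 230.8 − 81.73×3 = -14.35 kN·m.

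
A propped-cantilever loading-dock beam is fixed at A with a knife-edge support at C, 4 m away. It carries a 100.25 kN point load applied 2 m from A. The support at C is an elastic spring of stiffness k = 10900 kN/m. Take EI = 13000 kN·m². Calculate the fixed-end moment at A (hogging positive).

Choose R_C as the redundant. The primary structure is the cantilever fixed at A.
Downward deflection at the released point C due to the loads:
  point load 100.25 at a = 2: Pa²(3L − a)/(6EI) = 668.3/EI
Flexibility coefficient — unit upward force at C: δ_{CC} = L³/(3EI) = 21.33/EI.
With EI = 13000 kN·m²: δ_0 = 0.05141 m and δ_{CC} = 0.001641 m/kN.
Compatibility — the spring shortens by R_C/k under the reaction it provides: δ_0 − R_C·δ_{CC} = R_C/k. With 1/k = 0.000092 m/kN, R_C = δ_0 / (δ_{CC} + 1/k) = 0.05141 / (0.001641 + 0.000092) = 29.67 kN.
Moment equilibrium about A: M_A = Σ(load moments about A) − R_C·L = 200.5 − 29.67×4 = 81.82 kN·m.

M_A = 81.82 kN·m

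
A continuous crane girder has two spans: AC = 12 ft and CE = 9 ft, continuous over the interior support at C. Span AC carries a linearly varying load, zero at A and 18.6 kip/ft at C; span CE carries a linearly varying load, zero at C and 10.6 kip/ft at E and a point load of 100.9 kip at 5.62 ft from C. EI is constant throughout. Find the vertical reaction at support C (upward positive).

R_C = 164.4 kip

Insert a hinge at C; M_C is the redundant, and each span becomes simply supported.
Discontinuity in slope at C on the released structure — sum the simple-span end rotations:
  span AC: triangular load, peak 18.6: w₀L³/(45EI) = 714.2/EI
  span CE: triangular load, peak 10.6: 7w₀L³/(360EI) = 150.3/EI
  span CE: point load 100.9 at a = 5.62: Pab(L + b)/(6LEI) = 439.4/EI
  relative rotation θ_0 = (714.2 + 589.7)/EI = 1304/EI
A unit hogging moment at C produces rotation L₁/(3EI) + L₂/(3EI) = 7/EI.
Slope continuity at C: θ_0 = M_C·7/EI, so M_C = 1304/7 = 186.3 kip·ft (hogging).
Span AC, ΣM about A with M_C applied at C: R_C^{AC}·12 = 892.8 + 186.3, so R_C^{AC} = 89.92 kip and R_A = 111.6 − 89.92 = 21.68 kip.
Span CE, ΣM about E: R_C^{CE}·9 = 484.1 + 186.3, so R_C^{CE} = 74.49 kip and R_E = 148.6 − 74.49 = 74.11 kip.
R_C = 89.92 + 74.49 = 164.4 kip.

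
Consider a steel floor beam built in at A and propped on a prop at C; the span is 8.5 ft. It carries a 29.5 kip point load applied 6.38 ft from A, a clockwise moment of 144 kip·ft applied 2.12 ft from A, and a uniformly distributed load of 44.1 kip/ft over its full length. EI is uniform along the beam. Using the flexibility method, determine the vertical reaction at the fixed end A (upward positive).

Remove the prop at C; the released (primary) structure is a cantilever built in at A.
Free-end deflection of the primary structure under the applied loading (downward +):
  point load 29.5 at a = 6.38: Pa²(3L − a)/(6EI) = 3826/EI
  clockwise couple 144 at a = 2.12: M₀a(2L − a)/(2EI) = 2271/EI
  UDL 44.1: wL⁴/(8EI) = 28776/EI
  δ_0 = 34873/EI
Flexibility coefficient — unit upward force at C: δ_{CC} = L³/(3EI) = 204.7/EI.
Compatibility at C: δ_0 − R_C·δ_{CC} = 0, so R_C = 34873/204.7 = 170.4 kip.
Vertical equilibrium: R_A = ΣP − R_C = 404.4 − 170.4 = 234 kip.

R_A = 234 kip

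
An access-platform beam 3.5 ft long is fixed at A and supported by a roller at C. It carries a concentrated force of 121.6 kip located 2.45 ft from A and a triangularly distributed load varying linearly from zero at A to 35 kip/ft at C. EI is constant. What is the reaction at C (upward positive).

Take the reaction at C as the redundant and release it; the primary structure is a cantilever fixed at A.
Deflection at C on the released cantilever, summing each load's contribution:
  point load 121.6 at a = 2.45: Pa²(3L − a)/(6EI) = 979.3/EI
  triangular load, peak 35 at the free end: 11w₀L⁴/(120EI) = 481.5/EI
  δ_0 = 1461/EI
Flexibility coefficient — unit upward force at C: δ_{CC} = L³/(3EI) = 14.29/EI.
Compatibility at C: δ_0 − R_C·δ_{CC} = 0, so R_C = 1461/14.29 = 102.2 kip.

R_C = 102.2 kip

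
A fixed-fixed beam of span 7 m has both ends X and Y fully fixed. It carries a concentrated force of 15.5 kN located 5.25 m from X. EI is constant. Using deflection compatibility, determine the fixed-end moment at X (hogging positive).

Release both end moments; the primary structure is a simply-supported span XY with redundants M_X and M_Y.
On the primary (simply-supported) span, the end slopes from the loading are:
  at X: point load 15.5 at a = 5.25: Pab(L + b)/(6LEI) = 29.67/EI
  at Y: point load 15.5 at a = 5.25: Pab(L + a)/(6LEI) = 41.54/EI
  θ_X0 = 29.67/EI,  θ_Y0 = 41.54/EI
Flexibility coefficients: a unit moment at one end gives L/(3EI) there and L/(6EI) at the far end, so f₁₁ = f₂₂ = 2.333/EI and f₁₂ = f₂₁ = 1.167/EI.
Compatibility — zero rotation at each built-in end:
  2.333 M_X + 1.167 M_Y = 29.67
  1.167 M_X + 2.333 M_Y = 41.54
Solving the pair gives M_X = 5.086 kN·m and M_Y = 15.26 kN·m (hogging).

M_X = 5.086 kN·m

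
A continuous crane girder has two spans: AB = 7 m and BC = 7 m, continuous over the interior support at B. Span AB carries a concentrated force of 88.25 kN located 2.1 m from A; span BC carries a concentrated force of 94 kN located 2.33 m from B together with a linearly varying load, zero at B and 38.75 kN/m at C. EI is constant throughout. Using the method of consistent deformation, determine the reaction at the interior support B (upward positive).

Take M_B as the redundant. Released structure: two simple spans AB and BC with a hinge at B.
Discontinuity in slope at B on the released structure — sum the simple-span end rotations:
  span AB: point load 88.25 at a = 2.1: Pab(L + a)/(6LEI) = 196.8/EI
  span BC: point load 94 at a = 2.33: Pab(L + b)/(6LEI) = 284.2/EI
  span BC: triangular load, peak 38.75: 7w₀L³/(360EI) = 258.4/EI
  relative rotation θ_0 = (196.8 + 542.6)/EI = 739.4/EI
A unit hogging moment at B produces rotation L₁/(3EI) + L₂/(3EI) = 4.667/EI.
Compatibility: M_B·(L₁+L₂)/(3EI) = θ_0, giving M_B = 158.4 kN·m (hogging).
Span AB, ΣM about A with M_B applied at B: R_B^{AB}·7 = 185.3 + 158.4, so R_B^{AB} = 49.11 kN and R_A = 88.25 − 49.11 = 39.14 kN.
Span BC, ΣM about C: R_B^{BC}·7 = 755.4 + 158.4, so R_B^{BC} = 130.6 kN and R_C = 229.6 − 130.6 = 99.07 kN.
R_B = 49.11 + 130.6 = 179.7 kN.

R_B = 179.7 kN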